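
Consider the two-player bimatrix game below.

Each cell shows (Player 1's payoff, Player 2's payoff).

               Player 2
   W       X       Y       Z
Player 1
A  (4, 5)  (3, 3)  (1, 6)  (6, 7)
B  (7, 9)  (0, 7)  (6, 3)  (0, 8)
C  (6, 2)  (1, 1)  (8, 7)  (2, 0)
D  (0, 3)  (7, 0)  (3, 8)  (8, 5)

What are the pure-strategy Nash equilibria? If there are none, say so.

For each strategy profile, look for a profitable unilateral deviation.
(A, W): Player 1 can switch to B (4 → 7). Not NE.
(A, X): Player 1 can switch to D (3 → 7). Not NE.
(A, Y): Player 1 can switch to B (1 → 6). Not NE.
(A, Z): Player 1 can switch to D (6 → 8). Not NE.
(B, W): Player 1 gets 7, best alternative 6; Player 2 gets 9, best alternative 8. No profitable deviation — NE.
(B, X): Player 1 can switch to A (0 → 3). Not NE.
(B, Y): Player 1 can switch to C (6 → 8). Not NE.
(B, Z): Player 1 can switch to A (0 → 6). Not NE.
(C, W): Player 1 can switch to B (6 → 7). Not NE.
(C, X): Player 1 can switch to A (1 → 3). Not NE.
(C, Y): Player 1 gets 8, best alternative 6; Player 2 gets 7, best alternative 2. No profitable deviation — NE.
(C, Z): Player 1 can switch to A (2 → 6). Not NE.
(The remaining 4 profiles each have a profitable deviation by the same check.)

The pure Nash equilibria are (B, W), (C, Y).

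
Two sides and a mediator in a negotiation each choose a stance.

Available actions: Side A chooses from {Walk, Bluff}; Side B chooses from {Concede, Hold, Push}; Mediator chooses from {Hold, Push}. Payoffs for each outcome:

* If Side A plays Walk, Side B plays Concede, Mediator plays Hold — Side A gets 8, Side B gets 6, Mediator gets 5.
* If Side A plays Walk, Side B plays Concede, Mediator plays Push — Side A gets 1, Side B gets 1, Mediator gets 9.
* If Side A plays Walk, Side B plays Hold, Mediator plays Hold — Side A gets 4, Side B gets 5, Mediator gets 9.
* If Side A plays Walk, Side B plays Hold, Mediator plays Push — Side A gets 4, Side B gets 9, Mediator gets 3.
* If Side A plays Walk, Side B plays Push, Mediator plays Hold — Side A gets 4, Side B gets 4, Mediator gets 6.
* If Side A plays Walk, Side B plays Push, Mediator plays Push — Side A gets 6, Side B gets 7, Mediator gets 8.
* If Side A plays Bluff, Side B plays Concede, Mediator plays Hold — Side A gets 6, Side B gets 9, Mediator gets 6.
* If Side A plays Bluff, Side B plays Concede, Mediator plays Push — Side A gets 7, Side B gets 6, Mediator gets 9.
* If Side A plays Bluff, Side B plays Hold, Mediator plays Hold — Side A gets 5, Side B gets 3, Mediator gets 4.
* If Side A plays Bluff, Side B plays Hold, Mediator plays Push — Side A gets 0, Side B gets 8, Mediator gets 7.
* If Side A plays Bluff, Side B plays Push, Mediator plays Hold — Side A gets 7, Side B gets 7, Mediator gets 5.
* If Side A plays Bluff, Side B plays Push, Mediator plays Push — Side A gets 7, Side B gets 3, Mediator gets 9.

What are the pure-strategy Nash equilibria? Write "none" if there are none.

For each player, find the best response to each opponent profile; mutual best responses are the pure NE.
Side A against (Concede, Hold): payoffs 8, 6 → best response Walk.
Side A against (Concede, Push): payoffs 1, 7 → best response Bluff.
Side A against (Hold, Hold): payoffs 4, 5 → best response Bluff.
Side A against (Hold, Push): payoffs 4, 0 → best response Walk.
Side A against (Push, Hold): payoffs 4, 7 → best response Bluff.
Side A against (Push, Push): payoffs 6, 7 → best response Bluff.
Side B against (Walk, Hold): payoffs 6, 5, 4 → best response Concede.
Side B against (Walk, Push): payoffs 1, 9, 7 → best response Hold.
Side B against (Bluff, Hold): payoffs 9, 3, 7 → best response Concede.
Side B against (Bluff, Push): payoffs 6, 8, 3 → best response Hold.
Mediator against (Walk, Concede): payoffs 5, 9 → best response Push.
Mediator against (Walk, Hold): payoffs 9, 3 → best response Hold.
Mediator against (Walk, Push): payoffs 6, 8 → best response Push.
Mediator against (Bluff, Concede): payoffs 6, 9 → best response Push.
Mediator against (Bluff, Hold): payoffs 4, 7 → best response Push.
Mediator against (Bluff, Push): payoffs 5, 9 → best response Push.
No profile is a mutual best response for all players.

No pure-strategy Nash equilibrium.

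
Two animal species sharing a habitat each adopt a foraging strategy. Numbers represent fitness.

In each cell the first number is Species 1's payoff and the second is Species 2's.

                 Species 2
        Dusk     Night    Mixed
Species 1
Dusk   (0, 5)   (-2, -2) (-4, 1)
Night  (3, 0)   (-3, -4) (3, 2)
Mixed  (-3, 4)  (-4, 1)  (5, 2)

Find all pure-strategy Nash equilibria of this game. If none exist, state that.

No pure-strategy Nash equilibrium.

Species 1 against Dusk: payoffs 0, 3, -3 → best response Night.
Species 1 against Night: payoffs -2, -3, -4 → best response Dusk.
Species 1 against Mixed: payoffs -4, 3, 5 → best response Mixed.
Species 2 against Dusk: payoffs 5, -2, 1 → best response Dusk.
Species 2 against Night: payoffs 0, -4, 2 → best response Mixed.
Species 2 against Mixed: payoffs 4, 1, 2 → best response Dusk.
No profile is a mutual best response for all players.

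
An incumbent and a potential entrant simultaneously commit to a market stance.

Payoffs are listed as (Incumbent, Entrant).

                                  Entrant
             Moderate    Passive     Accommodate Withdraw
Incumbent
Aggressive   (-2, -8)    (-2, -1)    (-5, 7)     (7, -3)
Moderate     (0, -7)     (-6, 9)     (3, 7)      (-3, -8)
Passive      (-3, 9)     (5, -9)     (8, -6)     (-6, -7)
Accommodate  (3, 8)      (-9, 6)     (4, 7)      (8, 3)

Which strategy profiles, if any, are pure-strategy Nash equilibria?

(Accommodate, Moderate)

(Aggressive, Moderate): Incumbent can switch to Moderate (-2 → 0). Not NE.
(Aggressive, Passive): Incumbent can switch to Passive (-2 → 5). Not NE.
(Aggressive, Accommodate): Incumbent can switch to Moderate (-5 → 3). Not NE.
(Aggressive, Withdraw): Incumbent can switch to Accommodate (7 → 8). Not NE.
(Moderate, Moderate): Incumbent can switch to Accommodate (0 → 3). Not NE.
(Moderate, Passive): Incumbent can switch to Aggressive (-6 → -2). Not NE.
(Moderate, Accommodate): Incumbent can switch to Passive (3 → 8). Not NE.
(Moderate, Withdraw): Incumbent can switch to Aggressive (-3 → 7). Not NE.
(Passive, Moderate): Incumbent can switch to Aggressive (-3 → -2). Not NE.
(Passive, Passive): Entrant can switch to Moderate (-9 → 9). Not NE.
(Passive, Accommodate): Entrant can switch to Moderate (-6 → 9). Not NE.
(Passive, Withdraw): Incumbent can switch to Aggressive (-6 → 7). Not NE.
(Accommodate, Moderate): Incumbent gets 3, best alternative 0; Entrant gets 8, best alternative 7. No profitable deviation — NE.
(The remaining 3 profiles each have a profitable deviation by the same check.)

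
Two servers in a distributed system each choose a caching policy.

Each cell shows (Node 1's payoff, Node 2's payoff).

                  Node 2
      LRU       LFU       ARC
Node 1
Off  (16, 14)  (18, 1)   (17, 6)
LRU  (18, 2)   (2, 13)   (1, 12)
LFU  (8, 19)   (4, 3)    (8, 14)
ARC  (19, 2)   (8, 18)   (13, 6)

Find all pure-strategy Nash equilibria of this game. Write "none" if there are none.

Node 1 against LRU: payoffs 16, 18, 8, 19 → best response ARC.
Node 1 against LFU: payoffs 18, 2, 4, 8 → best response Off.
Node 1 against ARC: payoffs 17, 1, 8, 13 → best response Off.
Node 2 against Off: payoffs 14, 1, 6 → best response LRU.
Node 2 against LRU: payoffs 2, 13, 12 → best response LFU.
Node 2 against LFU: payoffs 19, 3, 14 → best response LRU.
Node 2 against ARC: payoffs 2, 18, 6 → best response LFU.
No profile is a mutual best response for all players.

There is no pure-strategy Nash equilibrium.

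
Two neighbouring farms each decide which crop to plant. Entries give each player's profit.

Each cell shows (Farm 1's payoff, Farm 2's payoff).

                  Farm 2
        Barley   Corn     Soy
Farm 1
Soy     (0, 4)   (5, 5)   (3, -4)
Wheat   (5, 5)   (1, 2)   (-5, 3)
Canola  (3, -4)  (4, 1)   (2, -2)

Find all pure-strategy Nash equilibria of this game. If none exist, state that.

Pure-strategy Nash equilibria: (Soy, Corn); (Wheat, Barley)

Farm 1 against Barley: payoffs 0, 5, 3 → best response Wheat.
Farm 1 against Corn: payoffs 5, 1, 4 → best response Soy.
Farm 1 against Soy: payoffs 3, -5, 2 → best response Soy.
Farm 2 against Soy: payoffs 4, 5, -4 → best response Corn.
Farm 2 against Wheat: payoffs 5, 2, 3 → best response Barley.
Farm 2 against Canola: payoffs -4, 1, -2 → best response Corn.
Mutual best responses: (Soy, Corn); (Wheat, Barley).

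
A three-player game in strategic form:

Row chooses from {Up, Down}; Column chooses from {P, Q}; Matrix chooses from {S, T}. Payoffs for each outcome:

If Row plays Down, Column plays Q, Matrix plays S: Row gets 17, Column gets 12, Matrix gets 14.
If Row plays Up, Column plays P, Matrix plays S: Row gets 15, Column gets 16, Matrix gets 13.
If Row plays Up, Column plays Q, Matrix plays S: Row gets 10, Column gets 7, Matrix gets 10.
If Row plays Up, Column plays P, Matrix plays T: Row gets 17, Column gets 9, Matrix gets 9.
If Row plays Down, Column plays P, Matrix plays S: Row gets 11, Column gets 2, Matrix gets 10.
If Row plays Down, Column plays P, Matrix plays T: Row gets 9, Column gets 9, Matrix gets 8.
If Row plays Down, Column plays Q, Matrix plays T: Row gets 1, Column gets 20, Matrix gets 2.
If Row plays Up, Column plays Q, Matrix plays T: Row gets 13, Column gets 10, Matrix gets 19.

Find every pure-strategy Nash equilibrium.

For each player, find the best response to each opponent profile; mutual best responses are the pure NE.
Row against (P, S): payoffs 15, 11 → best response Up.
Row against (P, T): payoffs 17, 9 → best response Up.
Row against (Q, S): payoffs 10, 17 → best response Down.
Row against (Q, T): payoffs 13, 1 → best response Up.
Column against (Up, S): payoffs 16, 7 → best response P.
Column against (Up, T): payoffs 9, 10 → best response Q.
Column against (Down, S): payoffs 2, 12 → best response Q.
Column against (Down, T): payoffs 9, 20 → best response Q.
Matrix against (Up, P): payoffs 13, 9 → best response S.
Matrix against (Up, Q): payoffs 10, 19 → best response T.
Matrix against (Down, P): payoffs 10, 8 → best response S.
Matrix against (Down, Q): payoffs 14, 2 → best response S.
Mutual best responses: (Up, P, S); (Up, Q, T); (Down, Q, S).

(Up, P, S) and (Up, Q, T) and (Down, Q, S)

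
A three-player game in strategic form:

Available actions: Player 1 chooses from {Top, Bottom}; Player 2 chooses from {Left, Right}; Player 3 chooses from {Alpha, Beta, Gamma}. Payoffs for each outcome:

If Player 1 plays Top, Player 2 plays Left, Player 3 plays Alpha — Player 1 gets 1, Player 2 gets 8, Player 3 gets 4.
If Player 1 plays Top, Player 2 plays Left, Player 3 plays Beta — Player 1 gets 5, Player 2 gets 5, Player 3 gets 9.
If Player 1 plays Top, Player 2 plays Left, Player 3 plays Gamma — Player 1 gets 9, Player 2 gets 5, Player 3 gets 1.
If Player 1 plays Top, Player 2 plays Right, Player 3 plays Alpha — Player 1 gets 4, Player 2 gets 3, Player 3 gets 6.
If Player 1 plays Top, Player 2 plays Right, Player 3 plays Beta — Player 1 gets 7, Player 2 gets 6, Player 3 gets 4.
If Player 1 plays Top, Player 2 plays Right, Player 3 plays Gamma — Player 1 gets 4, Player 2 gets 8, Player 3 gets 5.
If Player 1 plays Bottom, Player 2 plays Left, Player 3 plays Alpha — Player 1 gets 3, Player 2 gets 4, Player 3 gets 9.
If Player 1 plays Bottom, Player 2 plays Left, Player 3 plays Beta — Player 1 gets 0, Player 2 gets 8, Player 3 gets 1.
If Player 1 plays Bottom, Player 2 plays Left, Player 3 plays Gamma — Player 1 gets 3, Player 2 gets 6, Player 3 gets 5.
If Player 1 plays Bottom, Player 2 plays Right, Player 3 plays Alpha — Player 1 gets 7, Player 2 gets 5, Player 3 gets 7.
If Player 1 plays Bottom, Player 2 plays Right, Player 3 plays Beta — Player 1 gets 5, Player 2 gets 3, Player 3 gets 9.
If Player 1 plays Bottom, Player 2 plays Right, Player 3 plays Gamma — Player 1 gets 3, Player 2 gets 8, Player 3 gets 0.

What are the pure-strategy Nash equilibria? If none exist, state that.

(Top, Left, Alpha): Player 1 can switch to Bottom (1 → 3). Not NE.
(Top, Left, Beta): Player 2 can switch to Right (5 → 6). Not NE.
(Top, Left, Gamma): Player 2 can switch to Right (5 → 8). Not NE.
(Top, Right, Alpha): Player 1 can switch to Bottom (4 → 7). Not NE.
(Top, Right, Beta): Player 3 can switch to Alpha (4 → 6). Not NE.
(Top, Right, Gamma): Player 3 can switch to Alpha (5 → 6). Not NE.
(Bottom, Left, Alpha): Player 2 can switch to Right (4 → 5). Not NE.
(Bottom, Left, Beta): Player 1 can switch to Top (0 → 5). Not NE.
(Bottom, Left, Gamma): Player 1 can switch to Top (3 → 9). Not NE.
(Bottom, Right, Alpha): Player 3 can switch to Beta (7 → 9). Not NE.
(Bottom, Right, Beta): Player 1 can switch to Top (5 → 7). Not NE.
(Bottom, Right, Gamma): Player 1 can switch to Top (3 → 4). Not NE.

There is no pure-strategy Nash equilibrium.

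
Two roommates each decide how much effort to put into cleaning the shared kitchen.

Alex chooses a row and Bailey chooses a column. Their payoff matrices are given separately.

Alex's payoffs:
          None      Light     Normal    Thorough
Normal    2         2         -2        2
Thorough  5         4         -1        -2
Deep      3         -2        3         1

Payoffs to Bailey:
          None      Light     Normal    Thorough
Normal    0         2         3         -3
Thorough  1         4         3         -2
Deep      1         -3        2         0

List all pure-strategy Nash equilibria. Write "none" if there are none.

Alex against None: payoffs 2, 5, 3 → best response Thorough.
Alex against Light: payoffs 2, 4, -2 → best response Thorough.
Alex against Normal: payoffs -2, -1, 3 → best response Deep.
Alex against Thorough: payoffs 2, -2, 1 → best response Normal.
Bailey against Normal: payoffs 0, 2, 3, -3 → best response Normal.
Bailey against Thorough: payoffs 1, 4, 3, -2 → best response Light.
Bailey against Deep: payoffs 1, -3, 2, 0 → best response Normal.
Mutual best responses: (Thorough, Light); (Deep, Normal).

Pure-strategy Nash equilibria: (Thorough, Light) and (Deep, Normal)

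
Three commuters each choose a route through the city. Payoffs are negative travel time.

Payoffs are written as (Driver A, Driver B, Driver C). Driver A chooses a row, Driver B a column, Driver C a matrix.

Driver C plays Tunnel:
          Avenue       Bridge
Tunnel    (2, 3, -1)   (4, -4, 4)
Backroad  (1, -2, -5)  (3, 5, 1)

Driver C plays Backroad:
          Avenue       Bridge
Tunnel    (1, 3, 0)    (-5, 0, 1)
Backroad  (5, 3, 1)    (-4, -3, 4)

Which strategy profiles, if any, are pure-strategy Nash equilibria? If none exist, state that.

For each player, find the best response to each opponent profile; mutual best responses are the pure NE.
Driver A against (Avenue, Tunnel): payoffs 2, 1 → best response Tunnel.
Driver A against (Avenue, Backroad): payoffs 1, 5 → best response Backroad.
Driver A against (Bridge, Tunnel): payoffs 4, 3 → best response Tunnel.
Driver A against (Bridge, Backroad): payoffs -5, -4 → best response Backroad.
Driver B against (Tunnel, Tunnel): payoffs 3, -4 → best response Avenue.
Driver B against (Tunnel, Backroad): payoffs 3, 0 → best response Avenue.
Driver B against (Backroad, Tunnel): payoffs -2, 5 → best response Bridge.
Driver B against (Backroad, Backroad): payoffs 3, -3 → best response Avenue.
Driver C against (Tunnel, Avenue): payoffs -1, 0 → best response Backroad.
Driver C against (Tunnel, Bridge): payoffs 4, 1 → best response Tunnel.
Driver C against (Backroad, Avenue): payoffs -5, 1 → best response Backroad.
Driver C against (Backroad, Bridge): payoffs 1, 4 → best response Backroad.
Mutual best responses: (Backroad, Avenue, Backroad).

The unique pure-strategy Nash equilibrium is (Backroad, Avenue, Backroad).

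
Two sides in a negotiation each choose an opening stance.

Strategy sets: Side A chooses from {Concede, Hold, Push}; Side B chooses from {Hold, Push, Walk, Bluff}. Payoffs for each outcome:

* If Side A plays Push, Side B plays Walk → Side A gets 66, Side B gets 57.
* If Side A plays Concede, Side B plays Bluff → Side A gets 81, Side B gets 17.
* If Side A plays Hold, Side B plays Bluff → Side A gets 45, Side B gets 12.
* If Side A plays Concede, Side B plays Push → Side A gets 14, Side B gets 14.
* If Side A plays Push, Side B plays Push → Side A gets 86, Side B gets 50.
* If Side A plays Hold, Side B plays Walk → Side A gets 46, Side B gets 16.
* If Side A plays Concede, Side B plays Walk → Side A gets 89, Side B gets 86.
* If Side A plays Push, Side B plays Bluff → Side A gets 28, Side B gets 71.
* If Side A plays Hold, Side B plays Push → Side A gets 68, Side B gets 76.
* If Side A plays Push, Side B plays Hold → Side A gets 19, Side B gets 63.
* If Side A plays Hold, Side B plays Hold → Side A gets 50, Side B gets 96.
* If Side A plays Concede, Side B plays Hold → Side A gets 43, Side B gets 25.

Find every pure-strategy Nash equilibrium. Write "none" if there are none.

(Concede, Walk) and (Hold, Hold)

Side A against Hold: payoffs 43, 50, 19 → best response Hold.
Side A against Push: payoffs 14, 68, 86 → best response Push.
Side A against Walk: payoffs 89, 46, 66 → best response Concede.
Side A against Bluff: payoffs 81, 45, 28 → best response Concede.
Side B against Concede: payoffs 25, 14, 86, 17 → best response Walk.
Side B against Hold: payoffs 96, 76, 16, 12 → best response Hold.
Side B against Push: payoffs 63, 50, 57, 71 → best response Bluff.
Mutual best responses: (Concede, Walk); (Hold, Hold).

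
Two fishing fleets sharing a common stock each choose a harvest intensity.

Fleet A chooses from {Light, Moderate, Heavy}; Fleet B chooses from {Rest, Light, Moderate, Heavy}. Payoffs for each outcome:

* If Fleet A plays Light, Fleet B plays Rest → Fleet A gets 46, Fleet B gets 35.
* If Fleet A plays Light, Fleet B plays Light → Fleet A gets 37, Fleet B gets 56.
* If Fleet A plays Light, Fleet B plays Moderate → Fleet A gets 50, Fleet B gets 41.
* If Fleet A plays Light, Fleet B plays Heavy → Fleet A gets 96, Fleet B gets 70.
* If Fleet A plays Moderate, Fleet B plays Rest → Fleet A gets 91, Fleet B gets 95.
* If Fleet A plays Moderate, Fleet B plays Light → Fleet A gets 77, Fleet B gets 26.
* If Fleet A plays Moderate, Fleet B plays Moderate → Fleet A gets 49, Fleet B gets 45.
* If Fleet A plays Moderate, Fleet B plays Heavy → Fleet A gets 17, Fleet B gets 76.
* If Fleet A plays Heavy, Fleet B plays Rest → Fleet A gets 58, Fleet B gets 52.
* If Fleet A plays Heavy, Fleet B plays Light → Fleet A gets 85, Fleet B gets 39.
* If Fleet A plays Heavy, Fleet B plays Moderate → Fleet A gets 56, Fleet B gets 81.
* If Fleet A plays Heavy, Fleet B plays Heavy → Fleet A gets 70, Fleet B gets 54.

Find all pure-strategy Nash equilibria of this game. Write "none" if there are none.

Pure-strategy Nash equilibria: (Light, Heavy); (Moderate, Rest); (Heavy, Moderate)

Mark each player's best response to every combination of opponents' strategies; a profile where every player is best-responding is a pure Nash equilibrium.
Fleet A against Rest: payoffs 46, 91, 58 → best response Moderate.
Fleet A against Light: payoffs 37, 77, 85 → best response Heavy.
Fleet A against Moderate: payoffs 50, 49, 56 → best response Heavy.
Fleet A against Heavy: payoffs 96, 17, 70 → best response Light.
Fleet B against Light: payoffs 35, 56, 41, 70 → best response Heavy.
Fleet B against Moderate: payoffs 95, 26, 45, 76 → best response Rest.
Fleet B against Heavy: payoffs 52, 39, 81, 54 → best response Moderate.
Mutual best responses: (Light, Heavy); (Moderate, Rest); (Heavy, Moderate).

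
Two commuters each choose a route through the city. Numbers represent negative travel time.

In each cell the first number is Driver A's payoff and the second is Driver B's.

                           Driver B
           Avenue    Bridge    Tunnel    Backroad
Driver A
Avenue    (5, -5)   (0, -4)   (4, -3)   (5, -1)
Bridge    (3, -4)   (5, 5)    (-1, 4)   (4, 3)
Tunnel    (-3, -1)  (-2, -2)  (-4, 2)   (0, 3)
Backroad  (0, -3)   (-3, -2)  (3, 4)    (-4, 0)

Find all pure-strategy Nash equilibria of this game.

(Avenue, Avenue): Driver B can switch to Bridge (-5 → -4). Not NE.
(Avenue, Bridge): Driver A can switch to Bridge (0 → 5). Not NE.
(Avenue, Tunnel): Driver B can switch to Backroad (-3 → -1). Not NE.
(Avenue, Backroad): Driver A gets 5, best alternative 4; Driver B gets -1, best alternative -3. No profitable deviation — NE.
(Bridge, Avenue): Driver A can switch to Avenue (3 → 5). Not NE.
(Bridge, Bridge): Driver A gets 5, best alternative 0; Driver B gets 5, best alternative 4. No profitable deviation — NE.
(Bridge, Tunnel): Driver A can switch to Avenue (-1 → 4). Not NE.
(Bridge, Backroad): Driver A can switch to Avenue (4 → 5). Not NE.
(Tunnel, Avenue): Driver A can switch to Avenue (-3 → 5). Not NE.
(Tunnel, Bridge): Driver A can switch to Avenue (-2 → 0). Not NE.
(The remaining 6 profiles each have a profitable deviation by the same check.)

Pure-strategy Nash equilibria: (Avenue, Backroad), (Bridge, Bridge)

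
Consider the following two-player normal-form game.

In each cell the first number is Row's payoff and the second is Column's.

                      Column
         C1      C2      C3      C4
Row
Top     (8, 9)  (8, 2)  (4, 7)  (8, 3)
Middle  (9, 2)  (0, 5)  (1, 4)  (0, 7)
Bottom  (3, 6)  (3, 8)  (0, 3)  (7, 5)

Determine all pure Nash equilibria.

This game has no pure Nash equilibrium.

For each player, find the best response to each opponent profile; mutual best responses are the pure NE.
Row against C1: payoffs 8, 9, 3 → best response Middle.
Row against C2: payoffs 8, 0, 3 → best response Top.
Row against C3: payoffs 4, 1, 0 → best response Top.
Row against C4: payoffs 8, 0, 7 → best response Top.
Column against Top: payoffs 9, 2, 7, 3 → best response C1.
Column against Middle: payoffs 2, 5, 4, 7 → best response C4.
Column against Bottom: payoffs 6, 8, 3, 5 → best response C2.
No profile is a mutual best response for all players.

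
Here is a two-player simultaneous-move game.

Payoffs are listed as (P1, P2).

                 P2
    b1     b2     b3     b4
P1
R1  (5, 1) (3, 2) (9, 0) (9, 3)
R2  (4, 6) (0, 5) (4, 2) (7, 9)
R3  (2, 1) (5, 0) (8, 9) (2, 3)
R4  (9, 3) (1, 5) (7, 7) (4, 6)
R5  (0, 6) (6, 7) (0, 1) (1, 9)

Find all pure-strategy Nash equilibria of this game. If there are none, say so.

Pure NE: (R1, b4)

P1 against b1: payoffs 5, 4, 2, 9, 0 → best response R4.
P1 against b2: payoffs 3, 0, 5, 1, 6 → best response R5.
P1 against b3: payoffs 9, 4, 8, 7, 0 → best response R1.
P1 against b4: payoffs 9, 7, 2, 4, 1 → best response R1.
P2 against R1: payoffs 1, 2, 0, 3 → best response b4.
P2 against R2: payoffs 6, 5, 2, 9 → best response b4.
P2 against R3: payoffs 1, 0, 9, 3 → best response b3.
P2 against R4: payoffs 3, 5, 7, 6 → best response b3.
P2 against R5: payoffs 6, 7, 1, 9 → best response b4.
Mutual best responses: (R1, b4).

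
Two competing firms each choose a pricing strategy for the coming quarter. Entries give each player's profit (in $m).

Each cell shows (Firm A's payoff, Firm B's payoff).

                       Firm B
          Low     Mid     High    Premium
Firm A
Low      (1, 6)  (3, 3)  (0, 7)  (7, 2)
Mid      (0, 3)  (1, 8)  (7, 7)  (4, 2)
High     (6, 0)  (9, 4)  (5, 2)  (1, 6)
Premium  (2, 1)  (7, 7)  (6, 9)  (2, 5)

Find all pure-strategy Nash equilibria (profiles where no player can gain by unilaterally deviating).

Firm A against Low: payoffs 1, 0, 6, 2 → best response High.
Firm A against Mid: payoffs 3, 1, 9, 7 → best response High.
Firm A against High: payoffs 0, 7, 5, 6 → best response Mid.
Firm A against Premium: payoffs 7, 4, 1, 2 → best response Low.
Firm B against Low: payoffs 6, 3, 7, 2 → best response High.
Firm B against Mid: payoffs 3, 8, 7, 2 → best response Mid.
Firm B against High: payoffs 0, 4, 2, 6 → best response Premium.
Firm B against Premium: payoffs 1, 7, 9, 5 → best response High.
No profile is a mutual best response for all players.

No pure-strategy Nash equilibrium.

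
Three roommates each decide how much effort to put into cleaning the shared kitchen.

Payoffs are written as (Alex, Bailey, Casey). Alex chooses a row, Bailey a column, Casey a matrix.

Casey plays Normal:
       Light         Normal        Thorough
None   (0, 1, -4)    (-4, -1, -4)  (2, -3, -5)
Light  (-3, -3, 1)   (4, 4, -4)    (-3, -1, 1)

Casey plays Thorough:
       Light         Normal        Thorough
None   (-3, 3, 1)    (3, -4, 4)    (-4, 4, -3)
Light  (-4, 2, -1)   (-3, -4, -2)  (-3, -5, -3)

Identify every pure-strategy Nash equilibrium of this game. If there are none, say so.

(None, Light, Normal): Casey can switch to Thorough (-4 → 1). Not NE.
(None, Light, Thorough): Bailey can switch to Thorough (3 → 4). Not NE.
(None, Normal, Normal): Alex can switch to Light (-4 → 4). Not NE.
(None, Normal, Thorough): Bailey can switch to Light (-4 → 3). Not NE.
(None, Thorough, Normal): Bailey can switch to Light (-3 → 1). Not NE.
(None, Thorough, Thorough): Alex can switch to Light (-4 → -3). Not NE.
(Light, Light, Normal): Alex can switch to None (-3 → 0). Not NE.
(Light, Light, Thorough): Alex can switch to None (-4 → -3). Not NE.
(Light, Normal, Normal): Casey can switch to Thorough (-4 → -2). Not NE.
(Light, Normal, Thorough): Alex can switch to None (-3 → 3). Not NE.
(Light, Thorough, Normal): Alex can switch to None (-3 → 2). Not NE.
(Light, Thorough, Thorough): Bailey can switch to Light (-5 → 2). Not NE.

There is no pure-strategy Nash equilibrium.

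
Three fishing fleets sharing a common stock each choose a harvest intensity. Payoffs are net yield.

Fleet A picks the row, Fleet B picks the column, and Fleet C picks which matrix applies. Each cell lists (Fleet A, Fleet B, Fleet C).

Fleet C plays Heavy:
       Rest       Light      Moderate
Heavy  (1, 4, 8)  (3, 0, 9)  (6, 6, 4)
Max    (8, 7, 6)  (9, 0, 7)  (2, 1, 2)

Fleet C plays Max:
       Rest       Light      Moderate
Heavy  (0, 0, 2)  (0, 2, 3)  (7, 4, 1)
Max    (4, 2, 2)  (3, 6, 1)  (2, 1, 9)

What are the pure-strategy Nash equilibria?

Fleet A against (Rest, Heavy): payoffs 1, 8 → best response Max.
Fleet A against (Rest, Max): payoffs 0, 4 → best response Max.
Fleet A against (Light, Heavy): payoffs 3, 9 → best response Max.
Fleet A against (Light, Max): payoffs 0, 3 → best response Max.
Fleet A against (Moderate, Heavy): payoffs 6, 2 → best response Heavy.
Fleet A against (Moderate, Max): payoffs 7, 2 → best response Heavy.
Fleet B against (Heavy, Heavy): payoffs 4, 0, 6 → best response Moderate.
Fleet B against (Heavy, Max): payoffs 0, 2, 4 → best response Moderate.
Fleet B against (Max, Heavy): payoffs 7, 0, 1 → best response Rest.
Fleet B against (Max, Max): payoffs 2, 6, 1 → best response Light.
Fleet C against (Heavy, Rest): payoffs 8, 2 → best response Heavy.
Fleet C against (Heavy, Light): payoffs 9, 3 → best response Heavy.
Fleet C against (Heavy, Moderate): payoffs 4, 1 → best response Heavy.
Fleet C against (Max, Rest): payoffs 6, 2 → best response Heavy.
Fleet C against (Max, Light): payoffs 7, 1 → best response Heavy.
Fleet C against (Max, Moderate): payoffs 2, 9 → best response Max.
Mutual best responses: (Heavy, Moderate, Heavy); (Max, Rest, Heavy).

The pure Nash equilibria are (Heavy, Moderate, Heavy) and (Max, Rest, Heavy).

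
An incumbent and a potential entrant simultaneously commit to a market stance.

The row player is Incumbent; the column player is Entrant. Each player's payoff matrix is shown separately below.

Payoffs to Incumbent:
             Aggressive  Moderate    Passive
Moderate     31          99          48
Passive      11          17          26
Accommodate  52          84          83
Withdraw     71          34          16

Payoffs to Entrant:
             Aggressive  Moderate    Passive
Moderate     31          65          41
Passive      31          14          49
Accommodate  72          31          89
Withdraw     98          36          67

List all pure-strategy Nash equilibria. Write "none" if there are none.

Check each profile: it is a Nash equilibrium iff no player can strictly gain by switching unilaterally.
(Moderate, Aggressive): Incumbent can switch to Accommodate (31 → 52). Not NE.
(Moderate, Moderate): Incumbent gets 99, best alternative 84; Entrant gets 65, best alternative 41. No profitable deviation — NE.
(Moderate, Passive): Incumbent can switch to Accommodate (48 → 83). Not NE.
(Passive, Aggressive): Incumbent can switch to Moderate (11 → 31). Not NE.
(Passive, Moderate): Incumbent can switch to Moderate (17 → 99). Not NE.
(Passive, Passive): Incumbent can switch to Moderate (26 → 48). Not NE.
(Accommodate, Aggressive): Incumbent can switch to Withdraw (52 → 71). Not NE.
(Accommodate, Moderate): Incumbent can switch to Moderate (84 → 99). Not NE.
(Accommodate, Passive): Incumbent gets 83, best alternative 48; Entrant gets 89, best alternative 72. No profitable deviation — NE.
(Withdraw, Aggressive): Incumbent gets 71, best alternative 52; Entrant gets 98, best alternative 67. No profitable deviation — NE.
(Withdraw, Moderate): Incumbent can switch to Moderate (34 → 99). Not NE.
(Withdraw, Passive): Incumbent can switch to Moderate (16 → 48). Not NE.

(Moderate, Moderate), (Accommodate, Passive), (Withdraw, Aggressive)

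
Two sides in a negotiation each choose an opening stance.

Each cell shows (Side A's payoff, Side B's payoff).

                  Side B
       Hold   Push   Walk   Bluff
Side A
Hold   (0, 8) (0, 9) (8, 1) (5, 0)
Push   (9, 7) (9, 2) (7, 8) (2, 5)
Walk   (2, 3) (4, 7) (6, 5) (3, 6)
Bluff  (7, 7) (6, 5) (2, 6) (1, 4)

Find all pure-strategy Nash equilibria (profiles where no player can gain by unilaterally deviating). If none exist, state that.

none

Side A against Hold: payoffs 0, 9, 2, 7 → best response Push.
Side A against Push: payoffs 0, 9, 4, 6 → best response Push.
Side A against Walk: payoffs 8, 7, 6, 2 → best response Hold.
Side A against Bluff: payoffs 5, 2, 3, 1 → best response Hold.
Side B against Hold: payoffs 8, 9, 1, 0 → best response Push.
Side B against Push: payoffs 7, 2, 8, 5 → best response Walk.
Side B against Walk: payoffs 3, 7, 5, 6 → best response Push.
Side B against Bluff: payoffs 7, 5, 6, 4 → best response Hold.
No profile is a mutual best response for all players.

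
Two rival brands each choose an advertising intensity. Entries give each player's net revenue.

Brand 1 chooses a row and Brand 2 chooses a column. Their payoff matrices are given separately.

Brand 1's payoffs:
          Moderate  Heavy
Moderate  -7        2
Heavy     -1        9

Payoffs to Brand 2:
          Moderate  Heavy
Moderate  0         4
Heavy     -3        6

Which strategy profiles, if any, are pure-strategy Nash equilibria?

Brand 1 against Moderate: payoffs -7, -1 → best response Heavy.
Brand 1 against Heavy: payoffs 2, 9 → best response Heavy.
Brand 2 against Moderate: payoffs 0, 4 → best response Heavy.
Brand 2 against Heavy: payoffs -3, 6 → best response Heavy.
Mutual best responses: (Heavy, Heavy).

The unique pure-strategy Nash equilibrium is (Heavy, Heavy).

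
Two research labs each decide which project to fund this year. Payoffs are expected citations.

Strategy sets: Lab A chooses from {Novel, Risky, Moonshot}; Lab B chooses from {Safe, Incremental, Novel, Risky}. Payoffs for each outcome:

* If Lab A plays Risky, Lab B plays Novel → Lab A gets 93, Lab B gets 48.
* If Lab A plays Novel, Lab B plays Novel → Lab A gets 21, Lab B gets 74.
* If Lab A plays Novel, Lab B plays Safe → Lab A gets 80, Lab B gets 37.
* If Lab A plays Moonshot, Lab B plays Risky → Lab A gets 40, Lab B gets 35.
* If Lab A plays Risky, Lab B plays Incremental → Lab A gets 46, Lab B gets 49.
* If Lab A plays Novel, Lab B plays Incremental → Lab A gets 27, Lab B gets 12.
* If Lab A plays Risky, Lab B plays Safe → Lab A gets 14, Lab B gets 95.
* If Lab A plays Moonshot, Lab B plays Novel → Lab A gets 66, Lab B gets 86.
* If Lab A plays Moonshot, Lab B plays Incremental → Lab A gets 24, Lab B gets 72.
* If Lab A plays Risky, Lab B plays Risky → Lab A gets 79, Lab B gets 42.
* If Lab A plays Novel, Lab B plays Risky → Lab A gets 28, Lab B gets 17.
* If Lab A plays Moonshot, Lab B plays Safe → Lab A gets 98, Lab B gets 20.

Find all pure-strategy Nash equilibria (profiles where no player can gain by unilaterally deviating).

Mark each player's best response to every combination of opponents' strategies; a profile where every player is best-responding is a pure Nash equilibrium.
Lab A against Safe: payoffs 80, 14, 98 → best response Moonshot.
Lab A against Incremental: payoffs 27, 46, 24 → best response Risky.
Lab A against Novel: payoffs 21, 93, 66 → best response Risky.
Lab A against Risky: payoffs 28, 79, 40 → best response Risky.
Lab B against Novel: payoffs 37, 12, 74, 17 → best response Novel.
Lab B against Risky: payoffs 95, 49, 48, 42 → best response Safe.
Lab B against Moonshot: payoffs 20, 72, 86, 35 → best response Novel.
No profile is a mutual best response for all players.

No pure-strategy Nash equilibrium.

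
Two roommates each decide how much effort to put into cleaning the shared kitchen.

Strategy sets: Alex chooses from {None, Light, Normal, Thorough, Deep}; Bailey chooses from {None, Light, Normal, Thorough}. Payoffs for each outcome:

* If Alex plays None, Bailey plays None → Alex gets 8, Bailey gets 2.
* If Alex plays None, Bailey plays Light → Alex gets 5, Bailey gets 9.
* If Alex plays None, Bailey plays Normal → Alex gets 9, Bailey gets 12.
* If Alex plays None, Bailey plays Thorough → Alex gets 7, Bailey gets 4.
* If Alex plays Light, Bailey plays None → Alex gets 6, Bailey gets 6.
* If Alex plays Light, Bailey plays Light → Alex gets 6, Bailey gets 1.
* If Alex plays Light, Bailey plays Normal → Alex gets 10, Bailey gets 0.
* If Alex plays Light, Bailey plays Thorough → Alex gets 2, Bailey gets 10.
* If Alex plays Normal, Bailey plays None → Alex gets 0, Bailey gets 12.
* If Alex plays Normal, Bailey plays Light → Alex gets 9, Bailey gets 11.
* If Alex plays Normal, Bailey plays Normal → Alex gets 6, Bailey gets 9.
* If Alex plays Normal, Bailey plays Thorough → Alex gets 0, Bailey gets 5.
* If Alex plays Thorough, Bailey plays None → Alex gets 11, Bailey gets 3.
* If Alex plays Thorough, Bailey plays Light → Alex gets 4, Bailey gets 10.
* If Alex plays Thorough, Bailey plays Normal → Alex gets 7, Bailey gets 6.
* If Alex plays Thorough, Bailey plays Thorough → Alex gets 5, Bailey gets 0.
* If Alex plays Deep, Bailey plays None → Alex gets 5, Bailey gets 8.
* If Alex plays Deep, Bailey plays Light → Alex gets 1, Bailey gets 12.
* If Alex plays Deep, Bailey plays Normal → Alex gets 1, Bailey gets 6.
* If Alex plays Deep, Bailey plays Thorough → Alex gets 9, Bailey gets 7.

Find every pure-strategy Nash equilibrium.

There is no pure-strategy Nash equilibrium.

Check each profile: it is a Nash equilibrium iff no player can strictly gain by switching unilaterally.
(None, None): Alex can switch to Thorough (8 → 11). Not NE.
(None, Light): Alex can switch to Light (5 → 6). Not NE.
(None, Normal): Alex can switch to Light (9 → 10). Not NE.
(None, Thorough): Alex can switch to Deep (7 → 9). Not NE.
(Light, None): Alex can switch to None (6 → 8). Not NE.
(Light, Light): Alex can switch to Normal (6 → 9). Not NE.
(The remaining 14 profiles each have a profitable deviation by the same check.)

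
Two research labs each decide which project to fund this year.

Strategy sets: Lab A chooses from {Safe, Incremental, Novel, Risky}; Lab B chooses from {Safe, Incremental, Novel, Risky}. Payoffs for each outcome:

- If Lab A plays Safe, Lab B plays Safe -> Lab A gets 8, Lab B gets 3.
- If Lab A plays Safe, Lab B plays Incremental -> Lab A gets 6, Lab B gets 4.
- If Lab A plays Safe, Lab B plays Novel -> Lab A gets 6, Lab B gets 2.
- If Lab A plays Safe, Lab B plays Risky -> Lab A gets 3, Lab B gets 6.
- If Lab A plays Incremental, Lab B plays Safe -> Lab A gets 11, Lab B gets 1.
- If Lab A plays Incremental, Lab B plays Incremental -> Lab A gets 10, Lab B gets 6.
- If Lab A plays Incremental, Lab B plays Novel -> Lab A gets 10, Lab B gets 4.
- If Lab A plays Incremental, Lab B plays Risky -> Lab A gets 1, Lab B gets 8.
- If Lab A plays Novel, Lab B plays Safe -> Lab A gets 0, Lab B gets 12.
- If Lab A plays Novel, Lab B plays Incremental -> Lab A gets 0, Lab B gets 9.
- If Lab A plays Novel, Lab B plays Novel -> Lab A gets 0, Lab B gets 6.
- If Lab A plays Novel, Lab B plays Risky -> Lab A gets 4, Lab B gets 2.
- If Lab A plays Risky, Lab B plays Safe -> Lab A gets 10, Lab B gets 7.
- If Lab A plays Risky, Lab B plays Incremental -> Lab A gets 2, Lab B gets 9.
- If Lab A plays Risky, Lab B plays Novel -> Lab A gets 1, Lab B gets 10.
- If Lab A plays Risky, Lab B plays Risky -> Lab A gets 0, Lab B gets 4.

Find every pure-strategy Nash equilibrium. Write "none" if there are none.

This game has no pure Nash equilibrium.

For each player, find the best response to each opponent profile; mutual best responses are the pure NE.
Lab A against Safe: payoffs 8, 11, 0, 10 → best response Incremental.
Lab A against Incremental: payoffs 6, 10, 0, 2 → best response Incremental.
Lab A against Novel: payoffs 6, 10, 0, 1 → best response Incremental.
Lab A against Risky: payoffs 3, 1, 4, 0 → best response Novel.
Lab B against Safe: payoffs 3, 4, 2, 6 → best response Risky.
Lab B against Incremental: payoffs 1, 6, 4, 8 → best response Risky.
Lab B against Novel: payoffs 12, 9, 6, 2 → best response Safe.
Lab B against Risky: payoffs 7, 9, 10, 4 → best response Novel.
No profile is a mutual best response for all players.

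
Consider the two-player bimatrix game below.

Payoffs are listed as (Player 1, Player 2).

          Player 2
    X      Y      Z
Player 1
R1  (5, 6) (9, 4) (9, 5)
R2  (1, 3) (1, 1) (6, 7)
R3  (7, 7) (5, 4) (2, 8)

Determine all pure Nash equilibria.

This game has no pure Nash equilibrium.

(R1, X): Player 1 can switch to R3 (5 → 7). Not NE.
(R1, Y): Player 2 can switch to X (4 → 6). Not NE.
(R1, Z): Player 2 can switch to X (5 → 6). Not NE.
(R2, X): Player 1 can switch to R1 (1 → 5). Not NE.
(R2, Y): Player 1 can switch to R1 (1 → 9). Not NE.
(R2, Z): Player 1 can switch to R1 (6 → 9). Not NE.
(R3, X): Player 2 can switch to Z (7 → 8). Not NE.
(R3, Y): Player 1 can switch to R1 (5 → 9). Not NE.
(R3, Z): Player 1 can switch to R1 (2 → 9). Not NE.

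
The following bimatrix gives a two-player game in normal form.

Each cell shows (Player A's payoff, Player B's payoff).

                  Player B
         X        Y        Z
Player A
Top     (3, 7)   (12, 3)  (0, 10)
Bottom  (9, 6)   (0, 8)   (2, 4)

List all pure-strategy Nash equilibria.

For each player, find the best response to each opponent profile; mutual best responses are the pure NE.
Player A against X: payoffs 3, 9 → best response Bottom.
Player A against Y: payoffs 12, 0 → best response Top.
Player A against Z: payoffs 0, 2 → best response Bottom.
Player B against Top: payoffs 7, 3, 10 → best response Z.
Player B against Bottom: payoffs 6, 8, 4 → best response Y.
No profile is a mutual best response for all players.

No pure-strategy Nash equilibrium.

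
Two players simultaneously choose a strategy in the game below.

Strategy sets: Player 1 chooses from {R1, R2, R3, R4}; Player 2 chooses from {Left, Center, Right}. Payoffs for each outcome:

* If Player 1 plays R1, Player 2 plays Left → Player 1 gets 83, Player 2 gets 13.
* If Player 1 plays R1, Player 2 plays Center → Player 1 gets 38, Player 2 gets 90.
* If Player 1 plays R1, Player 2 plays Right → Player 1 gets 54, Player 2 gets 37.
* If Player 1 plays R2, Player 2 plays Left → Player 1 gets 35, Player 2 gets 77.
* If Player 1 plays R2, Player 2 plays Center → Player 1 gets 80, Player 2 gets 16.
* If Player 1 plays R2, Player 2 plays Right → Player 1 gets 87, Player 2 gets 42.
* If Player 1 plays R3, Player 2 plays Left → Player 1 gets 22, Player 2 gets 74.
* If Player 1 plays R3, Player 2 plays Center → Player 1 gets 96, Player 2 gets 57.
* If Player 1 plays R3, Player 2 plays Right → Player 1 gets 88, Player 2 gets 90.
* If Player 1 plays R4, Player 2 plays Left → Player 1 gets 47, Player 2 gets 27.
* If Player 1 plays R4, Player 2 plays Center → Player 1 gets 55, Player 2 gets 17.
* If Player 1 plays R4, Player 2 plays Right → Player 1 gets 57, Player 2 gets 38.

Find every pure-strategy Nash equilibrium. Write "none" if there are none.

(R3, Right)

For each strategy profile, look for a profitable unilateral deviation.
(R1, Left): Player 2 can switch to Center (13 → 90). Not NE.
(R1, Center): Player 1 can switch to R2 (38 → 80). Not NE.
(R1, Right): Player 1 can switch to R2 (54 → 87). Not NE.
(R2, Left): Player 1 can switch to R1 (35 → 83). Not NE.
(R2, Center): Player 1 can switch to R3 (80 → 96). Not NE.
(R2, Right): Player 1 can switch to R3 (87 → 88). Not NE.
(R3, Left): Player 1 can switch to R1 (22 → 83). Not NE.
(R3, Center): Player 2 can switch to Left (57 → 74). Not NE.
(R3, Right): Player 1 gets 88, best alternative 87; Player 2 gets 90, best alternative 74. No profitable deviation — NE.
(R4, Left): Player 1 can switch to R1 (47 → 83). Not NE.
(R4, Center): Player 1 can switch to R2 (55 → 80). Not NE.
(The remaining 1 profile has a profitable deviation by the same check.)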